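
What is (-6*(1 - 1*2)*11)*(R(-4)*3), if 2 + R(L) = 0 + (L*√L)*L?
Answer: -396 + 6336*I ≈ -396.0 + 6336.0*I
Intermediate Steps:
R(L) = -2 + L^(5/2) (R(L) = -2 + (0 + (L*√L)*L) = -2 + (0 + L^(3/2)*L) = -2 + (0 + L^(5/2)) = -2 + L^(5/2))
(-6*(1 - 1*2)*11)*(R(-4)*3) = (-6*(1 - 1*2)*11)*((-2 + (-4)^(5/2))*3) = (-6*(1 - 2)*11)*((-2 + 32*I)*3) = (-6*(-1)*11)*(-6 + 96*I) = (6*11)*(-6 + 96*I) = 66*(-6 + 96*I) = -396 + 6336*I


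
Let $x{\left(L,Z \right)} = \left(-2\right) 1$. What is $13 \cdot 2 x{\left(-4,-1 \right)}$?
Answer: $-52$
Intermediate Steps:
$x{\left(L,Z \right)} = -2$
$13 \cdot 2 x{\left(-4,-1 \right)} = 13 \cdot 2 \left(-2\right) = 26 \left(-2\right) = -52$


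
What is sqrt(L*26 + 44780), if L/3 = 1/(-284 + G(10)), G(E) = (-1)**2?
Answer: sqrt(3586363346)/283 ≈ 211.61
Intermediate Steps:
G(E) = 1
L = -3/283 (L = 3/(-284 + 1) = 3/(-283) = 3*(-1/283) = -3/283 ≈ -0.010601)
sqrt(L*26 + 44780) = sqrt(-3/283*26 + 44780) = sqrt(-78/283 + 44780) = sqrt(12672662/283) = sqrt(3586363346)/283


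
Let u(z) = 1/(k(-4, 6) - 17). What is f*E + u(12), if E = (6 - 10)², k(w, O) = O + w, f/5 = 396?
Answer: 475199/15 ≈ 31680.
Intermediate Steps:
f = 1980 (f = 5*396 = 1980)
E = 16 (E = (-4)² = 16)
u(z) = -1/15 (u(z) = 1/((6 - 4) - 17) = 1/(2 - 17) = 1/(-15) = -1/15)
f*E + u(12) = 1980*16 - 1/15 = 31680 - 1/15 = 475199/15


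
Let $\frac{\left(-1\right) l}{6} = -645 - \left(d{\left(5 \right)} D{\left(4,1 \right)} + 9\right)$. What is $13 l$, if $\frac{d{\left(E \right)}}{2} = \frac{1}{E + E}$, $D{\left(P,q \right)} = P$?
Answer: $\frac{255372}{5} \approx 51074.0$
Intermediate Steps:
$d{\left(E \right)} = \frac{1}{E}$ ($d{\left(E \right)} = \frac{2}{E + E} = \frac{2}{2 E} = 2 \frac{1}{2 E} = \frac{1}{E}$)
$l = \frac{19644}{5}$ ($l = - 6 \left(-645 - \left(\frac{1}{5} \cdot 4 + 9\right)\right) = - 6 \left(-645 - \left(\frac{4}{5} + 9\right)\right) = - 6 \left(-645 - \frac{49}{5}\right) = \left(-6\right) \left(- \frac{3274}{5}\right) = \frac{19644}{5} \approx 3928.8$)
$13 l = 13 \cdot \frac{19644}{5} = \frac{255372}{5}$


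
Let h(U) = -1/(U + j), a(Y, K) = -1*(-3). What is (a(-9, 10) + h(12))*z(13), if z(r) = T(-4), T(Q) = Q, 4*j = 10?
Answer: -340/29 ≈ -11.724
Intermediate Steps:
j = 5/2 (j = (¼)*10 = 5/2 ≈ 2.5000)
a(Y, K) = 3
z(r) = -4
h(U) = -1/(5/2 + U) (h(U) = -1/(U + 5/2) = -1/(5/2 + U))
(a(-9, 10) + h(12))*z(13) = (3 - 2/(5 + 2*12))*(-4) = (3 - 2/(5 + 24))*(-4) = (3 - 2/29)*(-4) = (85/29)*(-4) = -340/29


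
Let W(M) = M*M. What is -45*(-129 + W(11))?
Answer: 360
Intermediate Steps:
W(M) = M²
-45*(-129 + W(11)) = -45*(-129 + 11²) = -45*(-129 + 121) = -45*(-8) = 360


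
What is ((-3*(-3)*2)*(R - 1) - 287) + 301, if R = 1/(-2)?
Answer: -13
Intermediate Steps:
R = -1/2 ≈ -0.50000
((-3*(-3)*2)*(R - 1) - 287) + 301 = ((-3*(-3)*2)*(-1/2 - 1) - 287) + 301 = ((9*2)*(-3/2) - 287) + 301 = (18*(-3/2) - 287) + 301 = (-27 - 287) + 301 = -314 + 301 = -13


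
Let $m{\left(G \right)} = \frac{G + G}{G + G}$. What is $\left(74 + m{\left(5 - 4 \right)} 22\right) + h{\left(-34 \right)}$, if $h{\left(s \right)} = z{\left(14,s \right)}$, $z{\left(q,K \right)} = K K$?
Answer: $1252$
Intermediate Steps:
$z{\left(q,K \right)} = K^{2}$
$h{\left(s \right)} = s^{2}$
$m{\left(G \right)} = 1$ ($m{\left(G \right)} = \frac{2 G}{2 G} = 2 G \frac{1}{2 G} = 1$)
$\left(74 + m{\left(5 - 4 \right)} 22\right) + h{\left(-34 \right)} = \left(74 + 1 \cdot 22\right) + \left(-34\right)^{2} = \left(74 + 22\right) + 1156 = 96 + 1156 = 1252$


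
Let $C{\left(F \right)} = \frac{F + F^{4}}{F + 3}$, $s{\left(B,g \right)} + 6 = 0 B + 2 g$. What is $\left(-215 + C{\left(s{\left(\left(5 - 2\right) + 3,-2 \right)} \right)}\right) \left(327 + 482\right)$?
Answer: $- \frac{9299455}{7} \approx -1.3285 \cdot 10^{6}$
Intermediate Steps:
$s{\left(B,g \right)} = -6 + 2 g$ ($s{\left(B,g \right)} = -6 + \left(0 B + 2 g\right) = -6 + \left(0 + 2 g\right) = -6 + 2 g$)
$C{\left(F \right)} = \frac{F + F^{4}}{3 + F}$
$\left(-215 + C{\left(s{\left(\left(5 - 2\right) + 3,-2 \right)} \right)}\right) \left(327 + 482\right) = \left(-215 + \frac{\left(-6 + 2 \left(-2\right)\right) + \left(-6 + 2 \left(-2\right)\right)^{4}}{3 + \left(-6 + 2 \left(-2\right)\right)}\right) \left(327 + 482\right) = \left(-215 + \frac{\left(-6 - 4\right) + \left(-6 - 4\right)^{4}}{3 - 10}\right) 809 = \left(-215 + \frac{-10 + \left(-10\right)^{4}}{3 - 10}\right) 809 = \left(-215 + \frac{-10 + 10000}{-7}\right) 809 = \left(-215 - \frac{9990}{7}\right) 809 = \left(- \frac{11495}{7}\right) 809 = - \frac{9299455}{7}$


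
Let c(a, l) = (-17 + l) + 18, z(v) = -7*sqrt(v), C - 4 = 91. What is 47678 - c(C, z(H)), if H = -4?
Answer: 47677 + 14*I ≈ 47677.0 + 14.0*I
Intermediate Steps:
C = 95 (C = 4 + 91 = 95)
c(a, l) = 1 + l
47678 - c(C, z(H)) = 47678 - (1 - 14*I) = 47678 + (-1 + 14*I) = 47677 + 14*I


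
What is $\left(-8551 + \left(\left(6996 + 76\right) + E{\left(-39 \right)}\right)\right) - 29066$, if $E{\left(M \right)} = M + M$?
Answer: $-30623$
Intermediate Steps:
$E{\left(M \right)} = 2 M$
$\left(-8551 + \left(\left(6996 + 76\right) + E{\left(-39 \right)}\right)\right) - 29066 = \left(-8551 + \left(\left(6996 + 76\right) + 2 \left(-39\right)\right)\right) - 29066 = \left(-8551 + \left(7072 - 78\right)\right) - 29066 = \left(-8551 + 6994\right) - 29066 = -1557 - 29066 = -30623$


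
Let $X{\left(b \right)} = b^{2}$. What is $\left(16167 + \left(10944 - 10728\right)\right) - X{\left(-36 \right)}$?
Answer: $15087$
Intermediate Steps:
$\left(16167 + \left(10944 - 10728\right)\right) - X{\left(-36 \right)} = \left(16167 + \left(10944 - 10728\right)\right) - \left(-36\right)^{2} = \left(16167 + 216\right) - 1296 = 16383 - 1296 = 15087$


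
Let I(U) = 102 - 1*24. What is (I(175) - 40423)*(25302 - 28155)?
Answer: 115104285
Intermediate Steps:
I(U) = 78 (I(U) = 102 - 24 = 78)
(I(175) - 40423)*(25302 - 28155) = (78 - 40423)*(25302 - 28155) = -40345*(-2853) = 115104285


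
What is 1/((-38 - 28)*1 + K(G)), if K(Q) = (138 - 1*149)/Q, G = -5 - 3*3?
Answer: -14/913 ≈ -0.015334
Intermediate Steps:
G = -14 (G = -5 - 9 = -14)
K(Q) = -11/Q (K(Q) = (138 - 149)/Q = -11/Q)
1/((-38 - 28)*1 + K(G)) = 1/((-38 - 28)*1 - 11/(-14)) = 1/(-66*1 - 11*(-1/14)) = 1/(-66 + 11/14) = 1/(-913/14) = -14/913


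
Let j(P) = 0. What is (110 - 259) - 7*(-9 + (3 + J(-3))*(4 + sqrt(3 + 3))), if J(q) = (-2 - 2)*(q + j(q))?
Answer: -506 - 105*sqrt(6) ≈ -763.20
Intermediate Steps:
J(q) = -4*q (J(q) = (-2 - 2)*(q + 0) = -4*q)
(110 - 259) - 7*(-9 + (3 + J(-3))*(4 + sqrt(3 + 3))) = (110 - 259) - 7*(-9 + (3 - 4*(-3))*(4 + sqrt(3 + 3))) = -149 - 7*(-9 + (3 + 12)*(4 + sqrt(6))) = -149 - 7*(-9 + 15*(4 + sqrt(6))) = -149 - 7*(-9 + (60 + 15*sqrt(6))) = -149 - 7*(51 + 15*sqrt(6)) = -149 + (-357 - 105*sqrt(6)) = -506 - 105*sqrt(6)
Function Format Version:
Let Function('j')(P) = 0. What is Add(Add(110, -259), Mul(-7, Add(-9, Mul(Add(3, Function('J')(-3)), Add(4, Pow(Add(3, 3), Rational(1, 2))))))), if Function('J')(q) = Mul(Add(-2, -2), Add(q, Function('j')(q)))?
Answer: Add(-506, Mul(-105, Pow(6, Rational(1, 2)))) ≈ -763.20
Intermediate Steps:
Function('J')(q) = Mul(-4, q) (Function('J')(q) = Mul(Add(-2, -2), Add(q, 0)) = Mul(-4, q))
Add(Add(110, -259), Mul(-7, Add(-9, Mul(Add(3, Function('J')(-3)), Add(4, Pow(Add(3, 3), Rational(1, 2))))))) = Add(Add(110, -259), Mul(-7, Add(-9, Mul(Add(3, Mul(-4, -3)), Add(4, Pow(Add(3, 3), Rational(1, 2))))))) = Add(-149, Mul(-7, Add(-9, Mul(Add(3, 12), Add(4, Pow(6, Rational(1, 2))))))) = Add(-149, Mul(-7, Add(-9, Mul(15, Add(4, Pow(6, Rational(1, 2))))))) = Add(-149, Mul(-7, Add(-9, Add(60, Mul(15, Pow(6, Rational(1, 2))))))) = Add(-149, Mul(-7, Add(51, Mul(15, Pow(6, Rational(1, 2)))))) = Add(-149, Add(-357, Mul(-105, Pow(6, Rational(1, 2))))) = Add(-506, Mul(-105, Pow(6, Rational(1, 2))))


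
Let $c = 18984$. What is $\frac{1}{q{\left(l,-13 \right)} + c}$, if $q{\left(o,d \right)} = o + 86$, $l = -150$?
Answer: $\frac{1}{18920} \approx 5.2854 \cdot 10^{-5}$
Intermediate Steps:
$q{\left(o,d \right)} = 86 + o$
$\frac{1}{q{\left(l,-13 \right)} + c} = \frac{1}{\left(86 - 150\right) + 18984} = \frac{1}{-64 + 18984} = \frac{1}{18920}$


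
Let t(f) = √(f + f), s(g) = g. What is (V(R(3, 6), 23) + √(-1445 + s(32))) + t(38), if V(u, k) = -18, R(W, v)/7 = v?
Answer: -18 + 2*√19 + 3*I*√157 ≈ -9.2822 + 37.59*I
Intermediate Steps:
R(W, v) = 7*v
t(f) = √2*√f (t(f) = √(2*f) = √2*√f)
(V(R(3, 6), 23) + √(-1445 + s(32))) + t(38) = (-18 + √(-1445 + 32)) + √2*√38 = (-18 + √(-1413)) + 2*√19 = (-18 + 3*I*√157) + 2*√19 = -18 + 2*√19 + 3*I*√157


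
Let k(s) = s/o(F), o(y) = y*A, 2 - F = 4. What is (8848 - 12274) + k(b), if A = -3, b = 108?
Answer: -3408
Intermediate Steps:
F = -2 (F = 2 - 1*4 = 2 - 4 = -2)
o(y) = -3*y (o(y) = y*(-3) = -3*y)
k(s) = s/6 (k(s) = s/((-3*(-2))) = s/6)
(8848 - 12274) + k(b) = (8848 - 12274) + (⅙)*108 = -3426 + 18 = -3408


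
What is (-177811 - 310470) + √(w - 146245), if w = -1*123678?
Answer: -488281 + I*√269923 ≈ -4.8828e+5 + 519.54*I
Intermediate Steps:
w = -123678
(-177811 - 310470) + √(w - 146245) = (-177811 - 310470) + √(-123678 - 146245) = -488281 + √(-269923) = -488281 + I*√269923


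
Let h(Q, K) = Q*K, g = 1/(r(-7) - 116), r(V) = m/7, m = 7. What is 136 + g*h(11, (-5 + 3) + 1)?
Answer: 15651/115 ≈ 136.10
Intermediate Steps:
r(V) = 1 (r(V) = 7/7 = 7*(⅐) = 1)
g = -1/115 (g = 1/(1 - 116) = 1/(-115) = -1/115 ≈ -0.0086956)
h(Q, K) = K*Q
136 + g*h(11, (-5 + 3) + 1) = 136 - ((-5 + 3) + 1)*11/115 = 136 - (-2 + 1)*11/115 = 136 - (-1)*11/115 = 136 - 1/115*(-11) = 136 + 11/115 = 15651/115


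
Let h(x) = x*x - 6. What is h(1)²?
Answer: 25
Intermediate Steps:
h(x) = -6 + x² (h(x) = x² - 6 = -6 + x²)
h(1)² = (-6 + 1²)² = (-6 + 1)² = (-5)² = 25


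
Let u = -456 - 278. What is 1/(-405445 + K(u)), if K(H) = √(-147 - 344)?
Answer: -405445/164385648516 - I*√491/164385648516 ≈ -2.4664e-6 - 1.348e-10*I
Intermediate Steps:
u = -734
K(H) = I*√491 (K(H) = √(-491) = I*√491)
1/(-405445 + K(u)) = 1/(-405445 + I*√491)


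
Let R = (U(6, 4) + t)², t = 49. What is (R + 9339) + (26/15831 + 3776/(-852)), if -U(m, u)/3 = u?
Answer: 12030823066/1124001 ≈ 10704.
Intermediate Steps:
U(m, u) = -3*u
R = 1369 (R = (-3*4 + 49)² = (-12 + 49)² = 37² = 1369)
(R + 9339) + (26/15831 + 3776/(-852)) = (1369 + 9339) + (26/15831 + 3776/(-852)) = 10708 + (26*(1/15831) + 3776*(-1/852)) = 10708 + (26/15831 - 944/213) = 10708 - 4979642/1124001 = 12030823066/1124001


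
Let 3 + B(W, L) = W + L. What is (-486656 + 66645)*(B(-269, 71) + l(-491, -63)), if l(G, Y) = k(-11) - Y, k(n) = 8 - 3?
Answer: 55861463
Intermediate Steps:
B(W, L) = -3 + L + W (B(W, L) = -3 + (W + L) = -3 + (L + W) = -3 + L + W)
k(n) = 5
l(G, Y) = 5 - Y
(-486656 + 66645)*(B(-269, 71) + l(-491, -63)) = (-486656 + 66645)*((-3 + 71 - 269) + (5 - 1*(-63))) = -420011*(-201 + (5 + 63)) = -420011*(-201 + 68) = -420011*(-133) = 55861463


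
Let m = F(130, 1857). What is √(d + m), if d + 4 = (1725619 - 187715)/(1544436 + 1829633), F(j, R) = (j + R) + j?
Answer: √24060302830427369/3374069 ≈ 45.972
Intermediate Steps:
F(j, R) = R + 2*j (F(j, R) = (R + j) + j = R + 2*j)
d = -11958372/3374069 (d = -4 + (1725619 - 187715)/(1544436 + 1829633) = -4 + 1537904/3374069 = -11958372/3374069 ≈ -3.5442)
m = 2117 (m = 1857 + 2*130 = 1857 + 260 = 2117)
√(d + m) = √(-11958372/3374069 + 2117) = √(7130945701/3374069) = √24060302830427369/3374069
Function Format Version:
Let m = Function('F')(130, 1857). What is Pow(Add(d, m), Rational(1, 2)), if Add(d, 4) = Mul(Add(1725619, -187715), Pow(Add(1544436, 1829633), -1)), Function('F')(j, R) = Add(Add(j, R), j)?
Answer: Mul(Rational(1, 3374069), Pow(24060302830427369, Rational(1, 2))) ≈ 45.972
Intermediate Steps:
Function('F')(j, R) = Add(R, Mul(2, j)) (Function('F')(j, R) = Add(Add(R, j), j) = Add(R, Mul(2, j)))
d = Rational(-11958372, 3374069) (d = Add(-4, Mul(Add(1725619, -187715), Pow(Add(1544436, 1829633), -1))) = Add(-4, Mul(1537904, Pow(3374069, -1))) = Add(-4, Mul(1537904, Rational(1, 3374069))) = Add(-4, Rational(1537904, 3374069)) = Rational(-11958372, 3374069) ≈ -3.5442)
m = 2117 (m = Add(1857, Mul(2, 130)) = Add(1857, 260) = 2117)
Pow(Add(d, m), Rational(1, 2)) = Pow(Add(Rational(-11958372, 3374069), 2117), Rational(1, 2)) = Pow(Rational(7130945701, 3374069), Rational(1, 2)) = Mul(Rational(1, 3374069), Pow(24060302830427369, Rational(1, 2)))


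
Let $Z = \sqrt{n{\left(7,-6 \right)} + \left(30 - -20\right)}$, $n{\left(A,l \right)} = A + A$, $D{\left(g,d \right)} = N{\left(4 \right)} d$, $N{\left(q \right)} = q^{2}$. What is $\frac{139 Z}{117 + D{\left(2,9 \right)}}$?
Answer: $\frac{1112}{261} \approx 4.2605$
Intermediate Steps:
$D{\left(g,d \right)} = 16 d$ ($D{\left(g,d \right)} = 4^{2} d = 16 d$)
$n{\left(A,l \right)} = 2 A$
$Z = 8$ ($Z = \sqrt{2 \cdot 7 + \left(30 - -20\right)} = \sqrt{14 + \left(30 + 20\right)} = \sqrt{14 + 50} = \sqrt{64} = 8$)
$\frac{139 Z}{117 + D{\left(2,9 \right)}} = \frac{139 \cdot 8}{117 + 16 \cdot 9} = \frac{1112}{117 + 144} = \frac{1112}{261}$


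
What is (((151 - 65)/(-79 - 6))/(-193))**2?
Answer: 7396/269124025 ≈ 2.7482e-5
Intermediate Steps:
(((151 - 65)/(-79 - 6))/(-193))**2 = ((86/(-85))*(-1/193))**2 = ((86*(-1/85))*(-1/193))**2 = (-86/85*(-1/193))**2 = (86/16405)**2 = 7396/269124025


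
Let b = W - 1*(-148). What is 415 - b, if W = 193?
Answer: 74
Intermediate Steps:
b = 341 (b = 193 - 1*(-148) = 193 + 148 = 341)
415 - b = 415 - 1*341 = 415 - 341 = 74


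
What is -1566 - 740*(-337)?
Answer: 247814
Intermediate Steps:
-1566 - 740*(-337) = -1566 + 249380 = 247814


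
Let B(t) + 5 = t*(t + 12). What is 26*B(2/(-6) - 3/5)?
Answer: -89674/225 ≈ -398.55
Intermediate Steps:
B(t) = -5 + t*(12 + t) (B(t) = -5 + t*(t + 12) = -5 + t*(12 + t))
26*B(2/(-6) - 3/5) = 26*(-5 + (2/(-6) - 3/5)² + 12*(2/(-6) - 3/5)) = 26*(-5 + (2*(-⅙) - 3*⅕)² + 12*(2*(-⅙) - 3*⅕)) = 26*(-5 + (-⅓ - ⅗)² + 12*(-⅓ - ⅗)) = 26*(-5 + (-14/15)² + 12*(-14/15)) = 26*(-5 + 196/225 - 56/5) = 26*(-3449/225) = -89674/225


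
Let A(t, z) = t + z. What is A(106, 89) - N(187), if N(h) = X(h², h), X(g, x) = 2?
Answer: 193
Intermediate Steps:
N(h) = 2
A(106, 89) - N(187) = (106 + 89) - 1*2 = 195 - 2 = 193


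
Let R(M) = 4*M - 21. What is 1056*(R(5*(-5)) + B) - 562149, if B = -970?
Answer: -1714245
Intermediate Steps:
R(M) = -21 + 4*M
1056*(R(5*(-5)) + B) - 562149 = 1056*((-21 + 4*(5*(-5))) - 970) - 562149 = 1056*((-21 + 4*(-25)) - 970) - 562149 = 1056*((-21 - 100) - 970) - 562149 = 1056*(-121 - 970) - 562149 = 1056*(-1091) - 562149 = -1152096 - 562149 = -1714245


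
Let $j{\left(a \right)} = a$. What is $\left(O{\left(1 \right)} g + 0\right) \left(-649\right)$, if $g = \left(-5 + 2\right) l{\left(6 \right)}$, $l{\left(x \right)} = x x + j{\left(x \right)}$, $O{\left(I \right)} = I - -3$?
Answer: $327096$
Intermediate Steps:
$O{\left(I \right)} = 3 + I$ ($O{\left(I \right)} = I + 3 = 3 + I$)
$l{\left(x \right)} = x + x^{2}$ ($l{\left(x \right)} = x x + x = x^{2} + x = x + x^{2}$)
$g = -126$ ($g = \left(-5 + 2\right) 6 \left(1 + 6\right) = - 3 \cdot 6 \cdot 7 = \left(-3\right) 42 = -126$)
$\left(O{\left(1 \right)} g + 0\right) \left(-649\right) = \left(\left(3 + 1\right) \left(-126\right) + 0\right) \left(-649\right) = \left(4 \left(-126\right) + 0\right) \left(-649\right) = \left(-504 + 0\right) \left(-649\right) = \left(-504\right) \left(-649\right) = 327096$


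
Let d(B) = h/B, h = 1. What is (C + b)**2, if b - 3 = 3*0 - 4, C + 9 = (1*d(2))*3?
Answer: 289/4 ≈ 72.250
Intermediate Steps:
d(B) = 1/B
C = -15/2 (C = -9 + (1/2)*3 = -9 + 3/2 = -15/2 ≈ -7.5000)
b = -1 (b = 3 + (3*0 - 4) = 3 + (0 - 4) = 3 - 4 = -1)
(C + b)**2 = (-15/2 - 1)**2 = (-17/2)**2 = 289/4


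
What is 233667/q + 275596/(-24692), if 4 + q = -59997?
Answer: -5576435290/370386173 ≈ -15.056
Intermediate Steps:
q = -60001 (q = -4 - 59997 = -60001)
233667/q + 275596/(-24692) = 233667/(-60001) + 275596/(-24692) = 233667*(-1/60001) + 275596*(-1/24692) = -233667/60001 - 68899/6173 = -5576435290/370386173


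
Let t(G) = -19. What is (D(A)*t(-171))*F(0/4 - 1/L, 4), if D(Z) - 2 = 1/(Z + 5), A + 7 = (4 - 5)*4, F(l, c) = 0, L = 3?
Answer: 0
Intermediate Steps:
A = -11 (A = -7 + (4 - 5)*4 = -7 - 1*4 = -7 - 4 = -11)
D(Z) = 2 + 1/(5 + Z) (D(Z) = 2 + 1/(Z + 5) = 2 + 1/(5 + Z))
(D(A)*t(-171))*F(0/4 - 1/L, 4) = (((11 + 2*(-11))/(5 - 11))*(-19))*0 = (((11 - 22)/(-6))*(-19))*0 = (-1/6*(-11)*(-19))*0 = ((11/6)*(-19))*0 = -209/6*0 = 0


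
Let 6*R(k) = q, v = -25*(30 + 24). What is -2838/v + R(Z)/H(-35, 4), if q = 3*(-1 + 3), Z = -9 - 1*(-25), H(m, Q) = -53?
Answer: 24844/11925 ≈ 2.0834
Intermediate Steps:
Z = 16 (Z = -9 + 25 = 16)
q = 6 (q = 3*2 = 6)
v = -1350 (v = -25*54 = -1350)
R(k) = 1 (R(k) = (⅙)*6 = 1)
-2838/v + R(Z)/H(-35, 4) = -2838/(-1350) + 1/(-53) = -2838*(-1/1350) + 1*(-1/53) = 473/225 - 1/53 = 24844/11925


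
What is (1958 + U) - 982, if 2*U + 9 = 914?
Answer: 2857/2 ≈ 1428.5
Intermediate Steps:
U = 905/2 (U = -9/2 + (1/2)*914 = -9/2 + 457 = 905/2 ≈ 452.50)
(1958 + U) - 982 = (1958 + 905/2) - 982 = 4821/2 - 982 = 2857/2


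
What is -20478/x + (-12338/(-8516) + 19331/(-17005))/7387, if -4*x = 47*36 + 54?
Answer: 7302088008994037/155647941507930 ≈ 46.914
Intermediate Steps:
x = -873/2 (x = -(47*36 + 54)/4 = -(1692 + 54)/4 = -¼*1746 = -873/2 ≈ -436.50)
-20478/x + (-12338/(-8516) + 19331/(-17005))/7387 = -20478/(-873/2) + (-12338/(-8516) + 19331/(-17005))/7387 = -20478*(-2/873) + (-12338*(-1/8516) + 19331*(-1/17005))*(1/7387) = 13652/291 + (6169/4258 - 19331/17005)*(1/7387) = 13652/291 + (22592447/72407290)*(1/7387) = 13652/291 + 22592447/534872651230 = 7302088008994037/155647941507930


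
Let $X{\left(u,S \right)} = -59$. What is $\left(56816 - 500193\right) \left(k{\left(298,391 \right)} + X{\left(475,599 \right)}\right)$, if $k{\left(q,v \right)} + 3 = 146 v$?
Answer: $-25283130048$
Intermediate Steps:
$k{\left(q,v \right)} = -3 + 146 v$
$\left(56816 - 500193\right) \left(k{\left(298,391 \right)} + X{\left(475,599 \right)}\right) = \left(56816 - 500193\right) \left(\left(-3 + 146 \cdot 391\right) - 59\right) = - 443377 \left(\left(-3 + 57086\right) - 59\right) = - 443377 \left(57083 - 59\right) = \left(-443377\right) 57024 = -25283130048$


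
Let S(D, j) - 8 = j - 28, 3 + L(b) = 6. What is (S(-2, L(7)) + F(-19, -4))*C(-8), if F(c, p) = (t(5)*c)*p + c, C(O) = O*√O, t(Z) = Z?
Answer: -5504*I*√2 ≈ -7783.8*I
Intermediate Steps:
L(b) = 3 (L(b) = -3 + 6 = 3)
S(D, j) = -20 + j (S(D, j) = 8 + (j - 28) = 8 + (-28 + j) = -20 + j)
C(O) = O^(3/2)
F(c, p) = c + 5*c*p (F(c, p) = (5*c)*p + c = 5*c*p + c = c + 5*c*p)
(S(-2, L(7)) + F(-19, -4))*C(-8) = ((-20 + 3) - 19*(1 + 5*(-4)))*(-8)^(3/2) = (-17 - 19*(1 - 20))*(-16*I*√2) = (-17 - 19*(-19))*(-16*I*√2) = (-17 + 361)*(-16*I*√2) = 344*(-16*I*√2) = -5504*I*√2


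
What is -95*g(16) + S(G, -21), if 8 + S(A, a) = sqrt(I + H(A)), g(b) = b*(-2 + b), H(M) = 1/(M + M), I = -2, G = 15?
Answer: -21288 + I*sqrt(1770)/30 ≈ -21288.0 + 1.4024*I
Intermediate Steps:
H(M) = 1/(2*M)
S(A, a) = -8 + sqrt(-2 + 1/(2*A))
-95*g(16) + S(G, -21) = -1520*(-2 + 16) + (-8 + sqrt(-8 + 2/15)/2) = -1520*14 + (-8 + sqrt(-8 + 2*(1/15))/2) = -95*224 + (-8 + sqrt(-8 + 2/15)/2) = -21280 + (-8 + sqrt(-118/15)/2) = -21280 + (-8 + (I*sqrt(1770)/15)/2) = -21280 + (-8 + I*sqrt(1770)/30) = -21288 + I*sqrt(1770)/30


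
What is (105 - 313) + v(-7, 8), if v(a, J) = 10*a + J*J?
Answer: -214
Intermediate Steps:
v(a, J) = J**2 + 10*a (v(a, J) = 10*a + J**2 = J**2 + 10*a)
(105 - 313) + v(-7, 8) = (105 - 313) + (8**2 + 10*(-7)) = -208 + (64 - 70) = -208 - 6 = -214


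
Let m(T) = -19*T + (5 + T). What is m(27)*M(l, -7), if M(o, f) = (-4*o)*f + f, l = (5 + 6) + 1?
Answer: -158249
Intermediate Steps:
l = 12 (l = 11 + 1 = 12)
m(T) = 5 - 18*T
M(o, f) = f - 4*f*o (M(o, f) = -4*f*o + f = f - 4*f*o)
m(27)*M(l, -7) = (5 - 18*27)*(-7*(1 - 4*12)) = (5 - 486)*(-7*(1 - 48)) = -(-3367)*(-47) = -481*329 = -158249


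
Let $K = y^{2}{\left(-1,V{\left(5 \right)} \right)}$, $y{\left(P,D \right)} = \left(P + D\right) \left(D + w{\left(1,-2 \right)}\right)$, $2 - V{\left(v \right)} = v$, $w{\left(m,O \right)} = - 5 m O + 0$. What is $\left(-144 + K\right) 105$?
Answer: $67200$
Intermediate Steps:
$w{\left(m,O \right)} = - 5 O m$ ($w{\left(m,O \right)} = - 5 O m + 0 = - 5 O m$)
$V{\left(v \right)} = 2 - v$
$y{\left(P,D \right)} = \left(10 + D\right) \left(D + P\right)$ ($y{\left(P,D \right)} = \left(P + D\right) \left(D - \left(-10\right) 1\right) = \left(D + P\right) \left(D + 10\right) = \left(D + P\right) \left(10 + D\right) = \left(10 + D\right) \left(D + P\right)$)
$K = 784$ ($K = \left(\left(2 - 5\right)^{2} + 10 \left(2 - 5\right) + 10 \left(-1\right) + \left(2 - 5\right) \left(-1\right)\right)^{2} = \left(\left(2 - 5\right)^{2} + 10 \left(2 - 5\right) - 10 + \left(2 - 5\right) \left(-1\right)\right)^{2} = \left(\left(-3\right)^{2} + 10 \left(-3\right) - 10 - -3\right)^{2} = \left(9 - 30 - 10 + 3\right)^{2} = \left(-28\right)^{2} = 784$)
$\left(-144 + K\right) 105 = \left(-144 + 784\right) 105 = 640 \cdot 105 = 67200$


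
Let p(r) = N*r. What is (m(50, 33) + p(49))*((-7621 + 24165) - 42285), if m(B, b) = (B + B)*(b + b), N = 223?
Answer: -451162507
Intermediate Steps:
p(r) = 223*r
m(B, b) = 4*B*b (m(B, b) = (2*B)*(2*b) = 4*B*b)
(m(50, 33) + p(49))*((-7621 + 24165) - 42285) = (4*50*33 + 223*49)*((-7621 + 24165) - 42285) = (6600 + 10927)*(16544 - 42285) = 17527*(-25741) = -451162507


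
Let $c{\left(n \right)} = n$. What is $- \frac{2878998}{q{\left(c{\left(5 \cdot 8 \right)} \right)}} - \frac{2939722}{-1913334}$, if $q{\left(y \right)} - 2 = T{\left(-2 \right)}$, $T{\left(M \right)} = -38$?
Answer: $\frac{153016405259}{1913334} \approx 79974.0$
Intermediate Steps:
$q{\left(y \right)} = -36$ ($q{\left(y \right)} = 2 - 38 = -36$)
$- \frac{2878998}{q{\left(c{\left(5 \cdot 8 \right)} \right)}} - \frac{2939722}{-1913334} = - \frac{2878998}{-36} - \frac{2939722}{-1913334} = \left(-2878998\right) \left(- \frac{1}{36}\right) - - \frac{1469861}{956667} = \frac{479833}{6} + \frac{1469861}{956667} = \frac{153016405259}{1913334}$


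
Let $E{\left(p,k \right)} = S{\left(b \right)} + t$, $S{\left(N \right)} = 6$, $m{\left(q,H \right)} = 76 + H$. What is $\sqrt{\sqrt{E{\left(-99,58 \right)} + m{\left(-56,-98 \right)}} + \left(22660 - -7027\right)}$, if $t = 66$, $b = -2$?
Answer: $\sqrt{29687 + 5 \sqrt{2}} \approx 172.32$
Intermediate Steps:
$E{\left(p,k \right)} = 72$ ($E{\left(p,k \right)} = 6 + 66 = 72$)
$\sqrt{\sqrt{E{\left(-99,58 \right)} + m{\left(-56,-98 \right)}} + \left(22660 - -7027\right)} = \sqrt{\sqrt{72 + \left(76 - 98\right)} + \left(22660 - -7027\right)} = \sqrt{\sqrt{72 - 22} + \left(22660 + 7027\right)} = \sqrt{\sqrt{50} + 29687} = \sqrt{5 \sqrt{2} + 29687} = \sqrt{29687 + 5 \sqrt{2}}$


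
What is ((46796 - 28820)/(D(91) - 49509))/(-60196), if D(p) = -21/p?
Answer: 9737/1614306230 ≈ 6.0317e-6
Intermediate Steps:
((46796 - 28820)/(D(91) - 49509))/(-60196) = ((46796 - 28820)/(-21/91 - 49509))/(-60196) = (17976/(-21*1/91 - 49509))*(-1/60196) = (17976/(-3/13 - 49509))*(-1/60196) = (17976/(-643620/13))*(-1/60196) = (17976*(-13/643620))*(-1/60196) = -19474/53635*(-1/60196) = 9737/1614306230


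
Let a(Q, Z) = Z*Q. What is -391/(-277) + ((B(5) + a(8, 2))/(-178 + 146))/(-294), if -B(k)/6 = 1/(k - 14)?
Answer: 5524717/3909024 ≈ 1.4133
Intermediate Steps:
a(Q, Z) = Q*Z
B(k) = -6/(-14 + k) (B(k) = -6/(k - 14) = -6/(-14 + k))
-391/(-277) + ((B(5) + a(8, 2))/(-178 + 146))/(-294) = -391/(-277) + ((-6/(-14 + 5) + 8*2)/(-178 + 146))/(-294) = -391*(-1/277) + ((-6/(-9) + 16)/(-32))*(-1/294) = 391/277 + ((-6*(-⅑) + 16)*(-1/32))*(-1/294) = 391/277 + ((⅔ + 16)*(-1/32))*(-1/294) = 391/277 + ((50/3)*(-1/32))*(-1/294) = 391/277 - 25/48*(-1/294) = 391/277 + 25/14112 = 5524717/3909024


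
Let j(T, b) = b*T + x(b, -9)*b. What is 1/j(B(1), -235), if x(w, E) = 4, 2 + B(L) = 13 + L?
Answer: -1/3760 ≈ -0.00026596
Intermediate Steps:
B(L) = 11 + L (B(L) = -2 + (13 + L) = 11 + L)
j(T, b) = 4*b + T*b (j(T, b) = b*T + 4*b = T*b + 4*b = 4*b + T*b)
1/j(B(1), -235) = 1/(-235*(4 + (11 + 1))) = 1/(-235*(4 + 12)) = 1/(-235*16) = 1/(-3760) = -1/3760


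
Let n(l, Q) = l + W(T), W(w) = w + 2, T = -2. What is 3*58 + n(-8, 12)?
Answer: 166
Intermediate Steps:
W(w) = 2 + w
n(l, Q) = l (n(l, Q) = l + (2 - 2) = l + 0 = l)
3*58 + n(-8, 12) = 3*58 - 8 = 174 - 8 = 166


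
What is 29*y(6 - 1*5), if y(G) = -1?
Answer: -29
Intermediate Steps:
29*y(6 - 1*5) = 29*(-1) = -29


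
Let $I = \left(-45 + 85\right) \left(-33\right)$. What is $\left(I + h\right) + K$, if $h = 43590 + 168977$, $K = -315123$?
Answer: $-103876$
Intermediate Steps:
$I = -1320$ ($I = 40 \left(-33\right) = -1320$)
$h = 212567$
$\left(I + h\right) + K = \left(-1320 + 212567\right) - 315123 = 211247 - 315123 = -103876$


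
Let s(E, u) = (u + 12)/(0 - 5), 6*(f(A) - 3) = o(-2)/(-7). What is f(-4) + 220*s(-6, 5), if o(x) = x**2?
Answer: -15647/21 ≈ -745.10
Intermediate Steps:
f(A) = 61/21 (f(A) = 3 + ((-2)**2/(-7))/6 = 3 + (4*(-1/7))/6 = 3 + (1/6)*(-4/7) = 3 - 2/21 = 61/21)
s(E, u) = -12/5 - u/5 (s(E, u) = (12 + u)/(-5) = (12 + u)*(-1/5) = -12/5 - u/5)
f(-4) + 220*s(-6, 5) = 61/21 + 220*(-12/5 - 1/5*5) = 61/21 + 220*(-12/5 - 1) = 61/21 + 220*(-17/5) = 61/21 - 748 = -15647/21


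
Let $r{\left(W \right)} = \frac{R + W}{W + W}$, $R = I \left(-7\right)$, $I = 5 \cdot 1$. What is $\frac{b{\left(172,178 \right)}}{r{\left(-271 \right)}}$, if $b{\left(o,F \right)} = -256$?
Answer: $- \frac{69376}{153} \approx -453.44$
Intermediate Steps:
$I = 5$
$R = -35$ ($R = 5 \left(-7\right) = -35$)
$r{\left(W \right)} = \frac{-35 + W}{2 W}$ ($r{\left(W \right)} = \frac{-35 + W}{W + W} = \frac{-35 + W}{2 W}$)
$\frac{b{\left(172,178 \right)}}{r{\left(-271 \right)}} = - \frac{256}{\frac{1}{2} \frac{1}{-271} \left(-35 - 271\right)} = - \frac{256}{\frac{1}{2} \left(- \frac{1}{271}\right) \left(-306\right)} = - \frac{256}{\frac{153}{271}} = \left(-256\right) \frac{271}{153} = - \frac{69376}{153}$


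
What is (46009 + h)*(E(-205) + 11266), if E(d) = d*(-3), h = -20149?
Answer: 307242660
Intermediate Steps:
E(d) = -3*d
(46009 + h)*(E(-205) + 11266) = (46009 - 20149)*(-3*(-205) + 11266) = 25860*(615 + 11266) = 25860*11881 = 307242660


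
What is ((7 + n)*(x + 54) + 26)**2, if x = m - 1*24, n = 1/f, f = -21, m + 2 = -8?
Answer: 12013156/441 ≈ 27241.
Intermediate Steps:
m = -10 (m = -2 - 8 = -10)
n = -1/21 (n = 1/(-21) = -1/21 ≈ -0.047619)
x = -34 (x = -10 - 1*24 = -10 - 24 = -34)
((7 + n)*(x + 54) + 26)**2 = ((7 - 1/21)*(-34 + 54) + 26)**2 = ((146/21)*20 + 26)**2 = (2920/21 + 26)**2 = (3466/21)**2 = 12013156/441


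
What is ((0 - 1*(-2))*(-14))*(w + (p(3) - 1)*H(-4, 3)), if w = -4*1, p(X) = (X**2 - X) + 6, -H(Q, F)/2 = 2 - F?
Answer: -504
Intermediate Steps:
H(Q, F) = -4 + 2*F (H(Q, F) = -2*(2 - F) = -4 + 2*F)
p(X) = 6 + X**2 - X
w = -4
((0 - 1*(-2))*(-14))*(w + (p(3) - 1)*H(-4, 3)) = ((0 - 1*(-2))*(-14))*(-4 + ((6 + 3**2 - 1*3) - 1)*(-4 + 2*3)) = ((0 + 2)*(-14))*(-4 + ((6 + 9 - 3) - 1)*(-4 + 6)) = (2*(-14))*(-4 + (12 - 1)*2) = -28*(-4 + 11*2) = -28*(-4 + 22) = -28*18 = -504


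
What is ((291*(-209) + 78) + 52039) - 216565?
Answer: -225267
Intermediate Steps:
((291*(-209) + 78) + 52039) - 216565 = ((-60819 + 78) + 52039) - 216565 = (-60741 + 52039) - 216565 = -8702 - 216565 = -225267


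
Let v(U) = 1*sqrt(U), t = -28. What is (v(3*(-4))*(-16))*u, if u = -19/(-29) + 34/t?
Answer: 3632*I*sqrt(3)/203 ≈ 30.989*I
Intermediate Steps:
u = -227/406 (u = -19/(-29) + 34/(-28) = -19*(-1/29) + 34*(-1/28) = 19/29 - 17/14 = -227/406 ≈ -0.55911)
v(U) = sqrt(U)
(v(3*(-4))*(-16))*u = (sqrt(3*(-4))*(-16))*(-227/406) = (sqrt(-12)*(-16))*(-227/406) = ((2*I*sqrt(3))*(-16))*(-227/406) = -32*I*sqrt(3)*(-227/406) = 3632*I*sqrt(3)/203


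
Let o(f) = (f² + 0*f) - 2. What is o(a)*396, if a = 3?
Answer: 2772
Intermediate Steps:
o(f) = -2 + f² (o(f) = (f² + 0) - 2 = f² - 2 = -2 + f²)
o(a)*396 = (-2 + 3²)*396 = (-2 + 9)*396 = 7*396 = 2772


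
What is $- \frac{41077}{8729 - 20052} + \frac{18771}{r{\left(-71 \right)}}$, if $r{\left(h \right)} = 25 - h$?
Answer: $\frac{72162475}{362336} \approx 199.16$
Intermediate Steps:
$- \frac{41077}{8729 - 20052} + \frac{18771}{r{\left(-71 \right)}} = - \frac{41077}{8729 - 20052} + \frac{18771}{25 - -71} = - \frac{41077}{8729 - 20052} + \frac{18771}{25 + 71} = - \frac{41077}{-11323} + \frac{18771}{96} = \left(-41077\right) \left(- \frac{1}{11323}\right) + 18771 \cdot \frac{1}{96} = \frac{41077}{11323} + \frac{6257}{32} = \frac{72162475}{362336}$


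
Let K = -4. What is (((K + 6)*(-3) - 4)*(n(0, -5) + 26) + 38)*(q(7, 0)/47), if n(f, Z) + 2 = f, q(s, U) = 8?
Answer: -1616/47 ≈ -34.383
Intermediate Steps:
n(f, Z) = -2 + f
(((K + 6)*(-3) - 4)*(n(0, -5) + 26) + 38)*(q(7, 0)/47) = (((-4 + 6)*(-3) - 4)*((-2 + 0) + 26) + 38)*(8/47) = ((2*(-3) - 4)*(-2 + 26) + 38)*(8*(1/47)) = ((-6 - 4)*24 + 38)*(8/47) = (-10*24 + 38)*(8/47) = (-240 + 38)*(8/47) = -202*8/47 = -1616/47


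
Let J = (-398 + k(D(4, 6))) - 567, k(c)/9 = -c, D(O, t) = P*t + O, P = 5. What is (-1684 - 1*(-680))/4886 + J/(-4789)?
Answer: 700975/11699527 ≈ 0.059915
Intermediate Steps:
D(O, t) = O + 5*t (D(O, t) = 5*t + O = O + 5*t)
k(c) = -9*c (k(c) = 9*(-c) = -9*c)
J = -1271 (J = (-398 - 9*(4 + 5*6)) - 567 = (-398 - 9*(4 + 30)) - 567 = (-398 - 9*34) - 567 = (-398 - 306) - 567 = -704 - 567 = -1271)
(-1684 - 1*(-680))/4886 + J/(-4789) = (-1684 - 1*(-680))/4886 - 1271/(-4789) = (-1684 + 680)*(1/4886) - 1271*(-1/4789) = -1004*1/4886 + 1271/4789 = -502/2443 + 1271/4789 = 700975/11699527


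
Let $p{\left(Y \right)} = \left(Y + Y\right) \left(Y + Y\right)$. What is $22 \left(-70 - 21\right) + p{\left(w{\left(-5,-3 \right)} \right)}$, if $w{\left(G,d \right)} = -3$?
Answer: $-1966$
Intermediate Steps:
$p{\left(Y \right)} = 4 Y^{2}$ ($p{\left(Y \right)} = 2 Y 2 Y = 4 Y^{2}$)
$22 \left(-70 - 21\right) + p{\left(w{\left(-5,-3 \right)} \right)} = 22 \left(-70 - 21\right) + 4 \left(-3\right)^{2} = 22 \left(-70 - 21\right) + 4 \cdot 9 = 22 \left(-91\right) + 36 = -2002 + 36 = -1966$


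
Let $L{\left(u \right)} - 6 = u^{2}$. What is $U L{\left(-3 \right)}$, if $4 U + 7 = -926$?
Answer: $- \frac{13995}{4} \approx -3498.8$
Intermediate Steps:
$U = - \frac{933}{4}$ ($U = - \frac{7}{4} + \frac{1}{4} \left(-926\right) = - \frac{7}{4} - \frac{463}{2} = - \frac{933}{4} \approx -233.25$)
$L{\left(u \right)} = 6 + u^{2}$
$U L{\left(-3 \right)} = - \frac{933 \left(6 + \left(-3\right)^{2}\right)}{4} = - \frac{933 \left(6 + 9\right)}{4} = \left(- \frac{933}{4}\right) 15 = - \frac{13995}{4}$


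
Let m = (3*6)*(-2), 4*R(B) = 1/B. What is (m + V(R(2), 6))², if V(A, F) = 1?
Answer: 1225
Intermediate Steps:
R(B) = 1/(4*B)
m = -36 (m = 18*(-2) = -36)
(m + V(R(2), 6))² = (-36 + 1)² = (-35)² = 1225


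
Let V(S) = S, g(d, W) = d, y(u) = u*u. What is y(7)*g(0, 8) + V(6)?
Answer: 6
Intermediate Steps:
y(u) = u²
y(7)*g(0, 8) + V(6) = 7²*0 + 6 = 49*0 + 6 = 0 + 6 = 6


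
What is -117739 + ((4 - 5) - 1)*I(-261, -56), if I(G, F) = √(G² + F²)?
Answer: -117739 - 2*√71257 ≈ -1.1827e+5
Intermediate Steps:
I(G, F) = √(F² + G²)
-117739 + ((4 - 5) - 1)*I(-261, -56) = -117739 + ((4 - 5) - 1)*√((-56)² + (-261)²) = -117739 + (-1 - 1)*√(3136 + 68121) = -117739 - 2*√71257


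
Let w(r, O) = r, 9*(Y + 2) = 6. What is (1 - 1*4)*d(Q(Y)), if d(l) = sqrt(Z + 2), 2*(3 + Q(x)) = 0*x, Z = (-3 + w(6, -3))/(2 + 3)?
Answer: -3*sqrt(65)/5 ≈ -4.8374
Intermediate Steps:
Y = -4/3 (Y = -2 + (1/9)*6 = -2 + 2/3 = -4/3 ≈ -1.3333)
Z = 3/5 (Z = (-3 + 6)/(2 + 3) = 3/5 ≈ 0.60000)
Q(x) = -3 (Q(x) = -3 + (0*x)/2 = -3 + (1/2)*0 = -3 + 0 = -3)
d(l) = sqrt(65)/5 (d(l) = sqrt(3/5 + 2) = sqrt(13/5) = sqrt(65)/5)
(1 - 1*4)*d(Q(Y)) = (1 - 1*4)*(sqrt(65)/5) = (1 - 4)*(sqrt(65)/5) = -3*sqrt(65)/5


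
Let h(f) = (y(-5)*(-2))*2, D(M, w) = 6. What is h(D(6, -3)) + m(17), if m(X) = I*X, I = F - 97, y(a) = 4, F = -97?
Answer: -3314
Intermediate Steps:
I = -194 (I = -97 - 97 = -194)
h(f) = -16 (h(f) = (4*(-2))*2 = -8*2 = -16)
m(X) = -194*X
h(D(6, -3)) + m(17) = -16 - 194*17 = -16 - 3298 = -3314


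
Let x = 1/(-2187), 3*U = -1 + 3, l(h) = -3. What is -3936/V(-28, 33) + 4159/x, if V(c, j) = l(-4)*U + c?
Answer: -45478009/5 ≈ -9.0956e+6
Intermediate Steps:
U = ⅔ (U = (-1 + 3)/3 = (⅓)*2 = ⅔ ≈ 0.66667)
x = -1/2187 ≈ -0.00045725
V(c, j) = -2 + c (V(c, j) = -3*⅔ + c = -2 + c)
-3936/V(-28, 33) + 4159/x = -3936/(-2 - 28) + 4159/(-1/2187) = -3936/(-30) + 4159*(-2187) = -3936*(-1/30) - 9095733 = 656/5 - 9095733 = -45478009/5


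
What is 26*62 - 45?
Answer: 1567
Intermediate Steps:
26*62 - 45 = 1612 - 45 = 1567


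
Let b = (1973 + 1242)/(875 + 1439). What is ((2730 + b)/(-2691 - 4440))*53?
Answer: -334983055/16501134 ≈ -20.301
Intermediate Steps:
b = 3215/2314 ≈ 1.3894
((2730 + b)/(-2691 - 4440))*53 = ((2730 + 3215/2314)/(-2691 - 4440))*53 = ((6320435/2314)/(-7131))*53 = ((6320435/2314)*(-1/7131))*53 = -6320435/16501134*53 = -334983055/16501134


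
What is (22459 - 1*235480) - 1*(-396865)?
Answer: 183844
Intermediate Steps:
(22459 - 1*235480) - 1*(-396865) = (22459 - 235480) + 396865 = -213021 + 396865 = 183844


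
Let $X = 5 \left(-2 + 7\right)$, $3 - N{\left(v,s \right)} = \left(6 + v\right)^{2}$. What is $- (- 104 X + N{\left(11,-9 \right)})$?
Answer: $2886$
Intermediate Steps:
$N{\left(v,s \right)} = 3 - \left(6 + v\right)^{2}$
$X = 25$ ($X = 5 \cdot 5 = 25$)
$- (- 104 X + N{\left(11,-9 \right)}) = - (\left(-104\right) 25 + \left(3 - \left(6 + 11\right)^{2}\right)) = - (-2600 + \left(3 - 17^{2}\right)) = - (-2600 + \left(3 - 289\right)) = - (-2600 - 286) = \left(-1\right) \left(-2886\right) = 2886$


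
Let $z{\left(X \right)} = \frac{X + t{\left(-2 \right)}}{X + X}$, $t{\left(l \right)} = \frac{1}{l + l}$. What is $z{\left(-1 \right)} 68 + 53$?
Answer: $\frac{191}{2} \approx 95.5$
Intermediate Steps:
$t{\left(l \right)} = \frac{1}{2 l}$
$z{\left(X \right)} = \frac{- \frac{1}{4} + X}{2 X}$ ($z{\left(X \right)} = \frac{X + \frac{1}{2 \left(-2\right)}}{X + X} = \frac{X + \frac{1}{2} \left(- \frac{1}{2}\right)}{2 X} = \left(X - \frac{1}{4}\right) \frac{1}{2 X} = \left(- \frac{1}{4} + X\right) \frac{1}{2 X} = \frac{- \frac{1}{4} + X}{2 X}$)
$z{\left(-1 \right)} 68 + 53 = \frac{-1 + 4 \left(-1\right)}{8 \left(-1\right)} 68 + 53 = \frac{1}{8} \left(-1\right) \left(-1 - 4\right) 68 + 53 = \frac{1}{8} \left(-1\right) \left(-5\right) 68 + 53 = \frac{5}{8} \cdot 68 + 53 = \frac{85}{2} + 53 = \frac{191}{2}$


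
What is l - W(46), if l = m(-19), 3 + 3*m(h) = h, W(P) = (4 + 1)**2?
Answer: -97/3 ≈ -32.333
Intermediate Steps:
W(P) = 25 (W(P) = 5**2 = 25)
m(h) = -1 + h/3
l = -22/3 (l = -1 + (1/3)*(-19) = -1 - 19/3 = -22/3 ≈ -7.3333)
l - W(46) = -22/3 - 1*25 = -22/3 - 25 = -97/3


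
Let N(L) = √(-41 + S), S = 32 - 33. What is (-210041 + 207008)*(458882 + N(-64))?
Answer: -1391789106 - 3033*I*√42 ≈ -1.3918e+9 - 19656.0*I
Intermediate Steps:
S = -1
N(L) = I*√42 (N(L) = √(-41 - 1) = √(-42) = I*√42)
(-210041 + 207008)*(458882 + N(-64)) = (-210041 + 207008)*(458882 + I*√42) = -3033*(458882 + I*√42) = -1391789106 - 3033*I*√42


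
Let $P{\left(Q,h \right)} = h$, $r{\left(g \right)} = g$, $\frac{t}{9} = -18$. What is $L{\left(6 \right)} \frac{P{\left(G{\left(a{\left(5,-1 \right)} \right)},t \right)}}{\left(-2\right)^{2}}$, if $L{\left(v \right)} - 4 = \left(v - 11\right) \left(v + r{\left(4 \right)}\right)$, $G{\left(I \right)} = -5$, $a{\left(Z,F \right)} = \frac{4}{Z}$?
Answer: $1863$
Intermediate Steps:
$t = -162$ ($t = 9 \left(-18\right) = -162$)
$L{\left(v \right)} = 4 + \left(-11 + v\right) \left(4 + v\right)$ ($L{\left(v \right)} = 4 + \left(v - 11\right) \left(v + 4\right) = 4 + \left(-11 + v\right) \left(4 + v\right)$)
$L{\left(6 \right)} \frac{P{\left(G{\left(a{\left(5,-1 \right)} \right)},t \right)}}{\left(-2\right)^{2}} = \left(-40 + 6^{2} - 42\right) \left(- \frac{162}{\left(-2\right)^{2}}\right) = \left(-40 + 36 - 42\right) \left(- \frac{162}{4}\right) = - 46 \left(\left(-162\right) \frac{1}{4}\right) = \left(-46\right) \left(- \frac{81}{2}\right) = 1863$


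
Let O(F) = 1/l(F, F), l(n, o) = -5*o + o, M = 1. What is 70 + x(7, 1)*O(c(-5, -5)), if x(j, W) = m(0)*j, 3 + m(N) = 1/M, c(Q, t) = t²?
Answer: 3507/50 ≈ 70.140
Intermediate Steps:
l(n, o) = -4*o
m(N) = -2 (m(N) = -3 + 1/1 = -3 + 1 = -2)
O(F) = -1/(4*F) (O(F) = 1/(-4*F) = -1/(4*F))
x(j, W) = -2*j
70 + x(7, 1)*O(c(-5, -5)) = 70 + (-2*7)*(-1/(4*((-5)²))) = 70 - (-7)/(2*25) = 70 - 14*(-1/100) = 70 + 7/50 = 3507/50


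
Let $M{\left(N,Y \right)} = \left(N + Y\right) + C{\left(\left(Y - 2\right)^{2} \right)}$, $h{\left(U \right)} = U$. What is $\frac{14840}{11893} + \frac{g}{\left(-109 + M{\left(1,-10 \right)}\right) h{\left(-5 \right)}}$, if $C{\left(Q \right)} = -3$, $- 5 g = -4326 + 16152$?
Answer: $- \frac{13679374}{5139475} \approx -2.6616$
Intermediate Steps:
$g = - \frac{11826}{5}$ ($g = - \frac{-4326 + 16152}{5} = \left(- \frac{1}{5}\right) 11826 = - \frac{11826}{5} \approx -2365.2$)
$M{\left(N,Y \right)} = -3 + N + Y$ ($M{\left(N,Y \right)} = \left(N + Y\right) - 3 = -3 + N + Y$)
$\frac{14840}{11893} + \frac{g}{\left(-109 + M{\left(1,-10 \right)}\right) h{\left(-5 \right)}} = \frac{14840}{11893} - \frac{11826}{5 \left(-109 - 12\right) \left(-5\right)} = 14840 \cdot \frac{1}{11893} - \frac{11826}{5 \left(-109 - 12\right) \left(-5\right)} = \frac{2120}{1699} - \frac{11826}{5 \left(\left(-121\right) \left(-5\right)\right)} = \frac{2120}{1699} - \frac{11826}{5 \cdot 605} = \frac{2120}{1699} - \frac{11826}{3025} = - \frac{13679374}{5139475}$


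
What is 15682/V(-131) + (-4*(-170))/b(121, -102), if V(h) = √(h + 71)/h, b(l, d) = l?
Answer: 680/121 + 1027171*I*√15/15 ≈ 5.6198 + 2.6521e+5*I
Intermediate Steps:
V(h) = √(71 + h)/h
15682/V(-131) + (-4*(-170))/b(121, -102) = 15682/((√(71 - 131)/(-131))) - 4*(-170)/121 = 15682/((-2*I*√15/131)) + 680*(1/121) = 15682/((-2*I*√15/131)) + 680/121 = 15682*(131*I*√15/30) + 680/121 = 1027171*I*√15/15 + 680/121 = 680/121 + 1027171*I*√15/15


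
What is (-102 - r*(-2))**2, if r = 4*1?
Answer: 8836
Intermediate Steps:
r = 4
(-102 - r*(-2))**2 = (-102 - 4*(-2))**2 = (-102 - 1*(-8))**2 = (-102 + 8)**2 = (-94)**2 = 8836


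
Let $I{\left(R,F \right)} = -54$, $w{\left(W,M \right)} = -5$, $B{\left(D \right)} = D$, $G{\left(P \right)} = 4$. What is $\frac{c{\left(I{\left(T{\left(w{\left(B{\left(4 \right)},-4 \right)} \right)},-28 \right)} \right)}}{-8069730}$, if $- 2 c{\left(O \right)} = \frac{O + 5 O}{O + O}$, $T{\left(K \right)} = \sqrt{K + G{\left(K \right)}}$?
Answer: $\frac{1}{5379820} \approx 1.8588 \cdot 10^{-7}$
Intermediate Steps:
$T{\left(K \right)} = \sqrt{4 + K}$ ($T{\left(K \right)} = \sqrt{K + 4} = \sqrt{4 + K}$)
$c{\left(O \right)} = - \frac{3}{2}$ ($c{\left(O \right)} = - \frac{\left(O + 5 O\right) \frac{1}{O + O}}{2} = - \frac{6 O \frac{1}{2 O}}{2} = \left(- \frac{1}{2}\right) 3 = - \frac{3}{2}$)
$\frac{c{\left(I{\left(T{\left(w{\left(B{\left(4 \right)},-4 \right)} \right)},-28 \right)} \right)}}{-8069730} = - \frac{3}{2 \left(-8069730\right)} = \left(- \frac{3}{2}\right) \left(- \frac{1}{8069730}\right) = \frac{1}{5379820}$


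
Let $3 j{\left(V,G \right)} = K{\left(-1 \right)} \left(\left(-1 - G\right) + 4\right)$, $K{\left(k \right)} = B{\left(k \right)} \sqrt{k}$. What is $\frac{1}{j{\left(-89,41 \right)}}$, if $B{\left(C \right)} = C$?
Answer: $- \frac{3 i}{38} \approx - 0.078947 i$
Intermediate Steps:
$K{\left(k \right)} = k^{\frac{3}{2}}$ ($K{\left(k \right)} = k \sqrt{k} = k^{\frac{3}{2}}$)
$j{\left(V,G \right)} = - \frac{i \left(3 - G\right)}{3}$ ($j{\left(V,G \right)} = \frac{\left(-1\right)^{\frac{3}{2}} \left(\left(-1 - G\right) + 4\right)}{3} = \frac{- i \left(3 - G\right)}{3} = \frac{\left(-1\right) i \left(3 - G\right)}{3} = - \frac{i \left(3 - G\right)}{3}$)
$\frac{1}{j{\left(-89,41 \right)}} = \frac{1}{\frac{1}{3} i \left(-3 + 41\right)} = \frac{1}{\frac{1}{3} i 38} = \frac{1}{\frac{38}{3} i} = - \frac{3 i}{38}$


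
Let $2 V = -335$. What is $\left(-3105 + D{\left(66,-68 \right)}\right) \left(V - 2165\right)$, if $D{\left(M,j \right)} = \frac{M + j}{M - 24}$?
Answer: $\frac{50697665}{7} \approx 7.2425 \cdot 10^{6}$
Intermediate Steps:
$V = - \frac{335}{2}$ ($V = \frac{1}{2} \left(-335\right) = - \frac{335}{2} \approx -167.5$)
$D{\left(M,j \right)} = \frac{M + j}{-24 + M}$
$\left(-3105 + D{\left(66,-68 \right)}\right) \left(V - 2165\right) = \left(-3105 + \frac{66 - 68}{-24 + 66}\right) \left(- \frac{335}{2} - 2165\right) = \left(-3105 + \frac{1}{42} \left(-2\right)\right) \left(- \frac{4665}{2}\right) = \left(-3105 - \frac{1}{21}\right) \left(- \frac{4665}{2}\right) = \left(- \frac{65206}{21}\right) \left(- \frac{4665}{2}\right) = \frac{50697665}{7}$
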